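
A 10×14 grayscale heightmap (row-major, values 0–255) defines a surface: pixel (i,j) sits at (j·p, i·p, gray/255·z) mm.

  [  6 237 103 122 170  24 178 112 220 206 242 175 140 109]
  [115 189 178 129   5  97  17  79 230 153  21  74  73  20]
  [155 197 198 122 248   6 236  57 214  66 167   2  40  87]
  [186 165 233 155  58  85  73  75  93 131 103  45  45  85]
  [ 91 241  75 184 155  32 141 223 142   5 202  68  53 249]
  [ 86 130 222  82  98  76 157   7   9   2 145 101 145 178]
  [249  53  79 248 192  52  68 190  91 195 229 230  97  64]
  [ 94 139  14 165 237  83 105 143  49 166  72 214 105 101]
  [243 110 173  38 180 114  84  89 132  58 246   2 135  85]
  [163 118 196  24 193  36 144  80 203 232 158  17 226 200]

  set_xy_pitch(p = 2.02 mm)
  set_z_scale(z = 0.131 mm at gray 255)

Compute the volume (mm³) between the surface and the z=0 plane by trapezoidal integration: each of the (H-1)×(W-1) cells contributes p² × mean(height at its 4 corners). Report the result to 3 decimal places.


height_mm = gray/255 × 0.131; cell vol = 2.02² × mean(4 corners)
unit = 2.02² × 0.131 / (4×255) = 0.000524051 mm³ per gray-sum
row 0: Σ corner-gray over 13 cells = 6598  → 3.4577
row 1: Σ corner-gray over 13 cells = 5973  → 3.1302
row 2: Σ corner-gray over 13 cells = 6141  → 3.2182
row 3: Σ corner-gray over 13 cells = 6175  → 3.2360
row 4: Σ corner-gray over 13 cells = 5994  → 3.1412
row 5: Σ corner-gray over 13 cells = 6373  → 3.3398
row 6: Σ corner-gray over 13 cells = 6940  → 3.6369
row 7: Σ corner-gray over 13 cells = 6229  → 3.2643
row 8: Σ corner-gray over 13 cells = 6667  → 3.4939
Σ rows: total corner-gray = 57090  → 29.9181 mm³

29.918


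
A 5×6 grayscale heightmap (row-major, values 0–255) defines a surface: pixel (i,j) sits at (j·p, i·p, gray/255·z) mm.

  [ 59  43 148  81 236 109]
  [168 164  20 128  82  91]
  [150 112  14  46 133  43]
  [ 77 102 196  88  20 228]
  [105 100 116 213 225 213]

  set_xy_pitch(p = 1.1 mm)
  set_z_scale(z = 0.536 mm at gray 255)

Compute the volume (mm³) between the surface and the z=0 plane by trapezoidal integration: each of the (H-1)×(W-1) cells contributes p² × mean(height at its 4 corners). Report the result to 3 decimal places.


height_mm = gray/255 × 0.536; cell vol = 1.1² × mean(4 corners)
unit = 1.1² × 0.536 / (4×255) = 0.000635843 mm³ per gray-sum
row 0: Σ corner-gray over 5 cells = 2231  → 1.4186
row 1: Σ corner-gray over 5 cells = 1850  → 1.1763
row 2: Σ corner-gray over 5 cells = 1920  → 1.2208
row 3: Σ corner-gray over 5 cells = 2743  → 1.7441
Σ rows: total corner-gray = 8744  → 5.5598 mm³

5.560


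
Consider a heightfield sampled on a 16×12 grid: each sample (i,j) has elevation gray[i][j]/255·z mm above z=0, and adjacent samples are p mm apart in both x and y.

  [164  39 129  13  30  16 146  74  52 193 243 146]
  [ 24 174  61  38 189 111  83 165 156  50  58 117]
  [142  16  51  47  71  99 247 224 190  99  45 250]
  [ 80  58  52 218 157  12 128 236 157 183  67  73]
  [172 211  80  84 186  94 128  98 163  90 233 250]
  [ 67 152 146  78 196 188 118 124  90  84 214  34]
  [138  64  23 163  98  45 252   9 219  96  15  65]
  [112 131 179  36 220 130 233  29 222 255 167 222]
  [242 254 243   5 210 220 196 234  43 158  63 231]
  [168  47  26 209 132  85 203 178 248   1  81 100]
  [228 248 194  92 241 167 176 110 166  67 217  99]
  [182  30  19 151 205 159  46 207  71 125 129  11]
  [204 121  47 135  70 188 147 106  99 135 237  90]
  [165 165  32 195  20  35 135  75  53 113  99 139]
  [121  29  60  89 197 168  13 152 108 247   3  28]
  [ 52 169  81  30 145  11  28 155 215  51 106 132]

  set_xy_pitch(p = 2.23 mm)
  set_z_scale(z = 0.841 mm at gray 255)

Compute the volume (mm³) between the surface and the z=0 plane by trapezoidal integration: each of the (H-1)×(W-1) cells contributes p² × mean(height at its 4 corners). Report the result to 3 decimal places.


339.128

height_mm = gray/255 × 0.841; cell vol = 2.23² × mean(4 corners)
unit = 2.23² × 0.841 / (4×255) = 0.0041002 mm³ per gray-sum
row 0: Σ corner-gray over 11 cells = 4491  → 18.4140
row 1: Σ corner-gray over 11 cells = 4881  → 20.0131
row 2: Σ corner-gray over 11 cells = 5259  → 21.5630
row 3: Σ corner-gray over 11 cells = 5845  → 23.9657
row 4: Σ corner-gray over 11 cells = 6037  → 24.7529
row 5: Σ corner-gray over 11 cells = 5052  → 20.7142
row 6: Σ corner-gray over 11 cells = 5709  → 23.4081
row 7: Σ corner-gray over 11 cells = 7263  → 29.7798
row 8: Σ corner-gray over 11 cells = 6413  → 26.2946
row 9: Σ corner-gray over 11 cells = 6371  → 26.1224
row 10: Σ corner-gray over 11 cells = 6160  → 25.2573
row 11: Σ corner-gray over 11 cells = 5341  → 21.8992
row 12: Σ corner-gray over 11 cells = 5012  → 20.5502
row 13: Σ corner-gray over 11 cells = 4429  → 18.1598
row 14: Σ corner-gray over 11 cells = 4447  → 18.2336
Σ rows: total corner-gray = 82710  → 339.1279 mm³


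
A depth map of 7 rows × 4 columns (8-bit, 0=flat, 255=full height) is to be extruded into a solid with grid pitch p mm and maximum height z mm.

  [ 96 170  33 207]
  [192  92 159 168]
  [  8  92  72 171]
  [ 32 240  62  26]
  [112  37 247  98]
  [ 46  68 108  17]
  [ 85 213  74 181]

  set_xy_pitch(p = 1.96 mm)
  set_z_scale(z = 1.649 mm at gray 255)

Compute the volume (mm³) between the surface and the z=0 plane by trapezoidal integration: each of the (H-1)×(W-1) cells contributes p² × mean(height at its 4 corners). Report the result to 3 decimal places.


49.666

height_mm = gray/255 × 1.649; cell vol = 1.96² × mean(4 corners)
unit = 1.96² × 1.649 / (4×255) = 0.00621059 mm³ per gray-sum
row 0: Σ corner-gray over 3 cells = 1571  → 9.7568
row 1: Σ corner-gray over 3 cells = 1369  → 8.5023
row 2: Σ corner-gray over 3 cells = 1169  → 7.2602
row 3: Σ corner-gray over 3 cells = 1440  → 8.9432
row 4: Σ corner-gray over 3 cells = 1193  → 7.4092
row 5: Σ corner-gray over 3 cells = 1255  → 7.7943
Σ rows: total corner-gray = 7997  → 49.6661 mm³


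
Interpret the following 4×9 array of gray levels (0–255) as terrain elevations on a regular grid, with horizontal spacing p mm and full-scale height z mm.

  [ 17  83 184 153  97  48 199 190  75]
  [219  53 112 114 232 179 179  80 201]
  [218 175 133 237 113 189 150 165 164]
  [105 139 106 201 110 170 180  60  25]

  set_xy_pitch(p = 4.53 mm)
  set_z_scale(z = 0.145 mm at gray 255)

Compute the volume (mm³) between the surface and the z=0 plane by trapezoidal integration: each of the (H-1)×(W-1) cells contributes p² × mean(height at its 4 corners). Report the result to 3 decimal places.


41.162

height_mm = gray/255 × 0.145; cell vol = 4.53² × mean(4 corners)
unit = 4.53² × 0.145 / (4×255) = 0.00291719 mm³ per gray-sum
row 0: Σ corner-gray over 8 cells = 4318  → 12.5964
row 1: Σ corner-gray over 8 cells = 5024  → 14.6559
row 2: Σ corner-gray over 8 cells = 4768  → 13.9091
Σ rows: total corner-gray = 14110  → 41.1615 mm³


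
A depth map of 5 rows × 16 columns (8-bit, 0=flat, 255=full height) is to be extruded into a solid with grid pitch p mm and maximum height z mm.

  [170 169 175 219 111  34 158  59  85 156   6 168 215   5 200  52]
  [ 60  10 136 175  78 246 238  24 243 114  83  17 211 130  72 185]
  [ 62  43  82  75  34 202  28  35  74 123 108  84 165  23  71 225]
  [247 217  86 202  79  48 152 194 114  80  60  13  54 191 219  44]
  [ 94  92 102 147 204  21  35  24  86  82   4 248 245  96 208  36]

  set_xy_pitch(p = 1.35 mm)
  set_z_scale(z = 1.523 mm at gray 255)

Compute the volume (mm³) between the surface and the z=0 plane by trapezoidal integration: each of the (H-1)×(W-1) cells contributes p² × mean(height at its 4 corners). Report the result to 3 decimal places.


74.121

height_mm = gray/255 × 1.523; cell vol = 1.35² × mean(4 corners)
unit = 1.35² × 1.523 / (4×255) = 0.00272124 mm³ per gray-sum
row 0: Σ corner-gray over 15 cells = 7541  → 20.5209
row 1: Σ corner-gray over 15 cells = 6380  → 17.3615
row 2: Σ corner-gray over 15 cells = 6290  → 17.1166
row 3: Σ corner-gray over 15 cells = 7027  → 19.1222
Σ rows: total corner-gray = 27238  → 74.1212 mm³


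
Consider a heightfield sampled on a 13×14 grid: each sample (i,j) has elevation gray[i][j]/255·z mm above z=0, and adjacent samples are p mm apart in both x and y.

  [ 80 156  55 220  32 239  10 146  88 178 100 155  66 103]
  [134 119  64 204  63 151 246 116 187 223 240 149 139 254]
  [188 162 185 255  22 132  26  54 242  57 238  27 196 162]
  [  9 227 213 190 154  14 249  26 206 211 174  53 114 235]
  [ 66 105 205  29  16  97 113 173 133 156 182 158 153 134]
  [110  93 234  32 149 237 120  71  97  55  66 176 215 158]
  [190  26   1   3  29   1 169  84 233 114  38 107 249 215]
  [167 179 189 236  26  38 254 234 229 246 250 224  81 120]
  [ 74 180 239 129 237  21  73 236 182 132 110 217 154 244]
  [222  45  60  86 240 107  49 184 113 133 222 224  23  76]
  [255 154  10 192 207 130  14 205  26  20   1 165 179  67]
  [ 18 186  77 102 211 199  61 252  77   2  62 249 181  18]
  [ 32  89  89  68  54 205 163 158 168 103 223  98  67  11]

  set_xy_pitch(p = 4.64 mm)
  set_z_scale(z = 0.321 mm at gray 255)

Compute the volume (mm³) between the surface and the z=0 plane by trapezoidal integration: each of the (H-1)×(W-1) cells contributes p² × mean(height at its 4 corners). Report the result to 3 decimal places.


height_mm = gray/255 × 0.321; cell vol = 4.64² × mean(4 corners)
unit = 4.64² × 0.321 / (4×255) = 0.00677549 mm³ per gray-sum
row 0: Σ corner-gray over 13 cells = 7263  → 49.2104
row 1: Σ corner-gray over 13 cells = 7732  → 52.3881
row 2: Σ corner-gray over 13 cells = 7448  → 50.4639
row 3: Σ corner-gray over 13 cells = 7146  → 48.4177
row 4: Σ corner-gray over 13 cells = 6598  → 44.7047
row 5: Σ corner-gray over 13 cells = 5871  → 39.7789
row 6: Σ corner-gray over 13 cells = 7172  → 48.5938
row 7: Σ corner-gray over 13 cells = 8797  → 59.6040
row 8: Σ corner-gray over 13 cells = 7408  → 50.1928
row 9: Σ corner-gray over 13 cells = 6198  → 41.9945
row 10: Σ corner-gray over 13 cells = 6282  → 42.5636
row 11: Σ corner-gray over 13 cells = 6367  → 43.1396
Σ rows: total corner-gray = 84282  → 571.0520 mm³

571.052


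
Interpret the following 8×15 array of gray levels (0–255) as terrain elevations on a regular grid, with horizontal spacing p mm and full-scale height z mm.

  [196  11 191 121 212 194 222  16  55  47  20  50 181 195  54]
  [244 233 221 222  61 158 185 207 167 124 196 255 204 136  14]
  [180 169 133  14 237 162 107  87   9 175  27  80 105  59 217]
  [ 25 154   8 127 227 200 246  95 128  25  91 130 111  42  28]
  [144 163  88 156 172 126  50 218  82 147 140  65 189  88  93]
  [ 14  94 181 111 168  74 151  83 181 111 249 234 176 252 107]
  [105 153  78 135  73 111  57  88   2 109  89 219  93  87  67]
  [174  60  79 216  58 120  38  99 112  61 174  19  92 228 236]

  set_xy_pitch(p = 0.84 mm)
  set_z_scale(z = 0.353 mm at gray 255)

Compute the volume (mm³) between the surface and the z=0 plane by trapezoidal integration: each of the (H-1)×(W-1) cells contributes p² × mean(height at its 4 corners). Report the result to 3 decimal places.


height_mm = gray/255 × 0.353; cell vol = 0.84² × mean(4 corners)
unit = 0.84² × 0.353 / (4×255) = 0.000244193 mm³ per gray-sum
row 0: Σ corner-gray over 14 cells = 8276  → 2.0209
row 1: Σ corner-gray over 14 cells = 8121  → 1.9831
row 2: Σ corner-gray over 14 cells = 6346  → 1.5496
row 3: Σ corner-gray over 14 cells = 6826  → 1.6669
row 4: Σ corner-gray over 14 cells = 7856  → 1.9184
row 5: Σ corner-gray over 14 cells = 7011  → 1.7120
row 6: Σ corner-gray over 14 cells = 5882  → 1.4363
Σ rows: total corner-gray = 50318  → 12.2873 mm³

12.287


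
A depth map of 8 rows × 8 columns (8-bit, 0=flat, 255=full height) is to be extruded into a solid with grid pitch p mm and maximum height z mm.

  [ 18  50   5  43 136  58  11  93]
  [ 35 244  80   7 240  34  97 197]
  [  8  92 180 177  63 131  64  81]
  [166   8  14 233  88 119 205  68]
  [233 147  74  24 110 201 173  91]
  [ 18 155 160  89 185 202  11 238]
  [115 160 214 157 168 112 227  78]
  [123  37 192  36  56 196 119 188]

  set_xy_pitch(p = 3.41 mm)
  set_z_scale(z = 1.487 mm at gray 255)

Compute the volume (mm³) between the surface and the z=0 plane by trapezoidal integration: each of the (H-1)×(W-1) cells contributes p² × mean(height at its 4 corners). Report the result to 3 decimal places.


398.981

height_mm = gray/255 × 1.487; cell vol = 3.41² × mean(4 corners)
unit = 3.41² × 1.487 / (4×255) = 0.0169519 mm³ per gray-sum
row 0: Σ corner-gray over 7 cells = 2353  → 39.8879
row 1: Σ corner-gray over 7 cells = 3139  → 53.2122
row 2: Σ corner-gray over 7 cells = 3071  → 52.0594
row 3: Σ corner-gray over 7 cells = 3350  → 56.7890
row 4: Σ corner-gray over 7 cells = 3642  → 61.7390
row 5: Σ corner-gray over 7 cells = 4129  → 69.9946
row 6: Σ corner-gray over 7 cells = 3852  → 65.2989
Σ rows: total corner-gray = 23536  → 398.9810 mm³


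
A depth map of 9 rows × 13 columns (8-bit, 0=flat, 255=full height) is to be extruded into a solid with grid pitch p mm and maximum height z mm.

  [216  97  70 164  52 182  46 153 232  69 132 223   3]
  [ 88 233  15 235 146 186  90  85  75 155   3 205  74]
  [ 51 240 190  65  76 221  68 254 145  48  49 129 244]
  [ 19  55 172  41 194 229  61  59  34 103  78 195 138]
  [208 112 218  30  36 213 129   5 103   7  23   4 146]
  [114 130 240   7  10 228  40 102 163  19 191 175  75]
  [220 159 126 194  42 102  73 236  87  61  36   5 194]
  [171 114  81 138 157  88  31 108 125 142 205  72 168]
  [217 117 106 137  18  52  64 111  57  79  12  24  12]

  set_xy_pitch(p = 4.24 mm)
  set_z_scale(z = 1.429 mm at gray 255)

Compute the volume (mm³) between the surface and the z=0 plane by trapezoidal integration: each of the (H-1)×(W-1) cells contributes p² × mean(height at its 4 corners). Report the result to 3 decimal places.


1094.746

height_mm = gray/255 × 1.429; cell vol = 4.24² × mean(4 corners)
unit = 4.24² × 1.429 / (4×255) = 0.0251863 mm³ per gray-sum
row 0: Σ corner-gray over 12 cells = 6077  → 153.0569
row 1: Σ corner-gray over 12 cells = 6283  → 158.2453
row 2: Σ corner-gray over 12 cells = 5864  → 147.6923
row 3: Σ corner-gray over 12 cells = 4713  → 118.7029
row 4: Σ corner-gray over 12 cells = 4913  → 123.7401
row 5: Σ corner-gray over 12 cells = 5455  → 137.3911
row 6: Σ corner-gray over 12 cells = 5517  → 138.9526
row 7: Σ corner-gray over 12 cells = 4644  → 116.9650
Σ rows: total corner-gray = 43466  → 1094.7462 mm³


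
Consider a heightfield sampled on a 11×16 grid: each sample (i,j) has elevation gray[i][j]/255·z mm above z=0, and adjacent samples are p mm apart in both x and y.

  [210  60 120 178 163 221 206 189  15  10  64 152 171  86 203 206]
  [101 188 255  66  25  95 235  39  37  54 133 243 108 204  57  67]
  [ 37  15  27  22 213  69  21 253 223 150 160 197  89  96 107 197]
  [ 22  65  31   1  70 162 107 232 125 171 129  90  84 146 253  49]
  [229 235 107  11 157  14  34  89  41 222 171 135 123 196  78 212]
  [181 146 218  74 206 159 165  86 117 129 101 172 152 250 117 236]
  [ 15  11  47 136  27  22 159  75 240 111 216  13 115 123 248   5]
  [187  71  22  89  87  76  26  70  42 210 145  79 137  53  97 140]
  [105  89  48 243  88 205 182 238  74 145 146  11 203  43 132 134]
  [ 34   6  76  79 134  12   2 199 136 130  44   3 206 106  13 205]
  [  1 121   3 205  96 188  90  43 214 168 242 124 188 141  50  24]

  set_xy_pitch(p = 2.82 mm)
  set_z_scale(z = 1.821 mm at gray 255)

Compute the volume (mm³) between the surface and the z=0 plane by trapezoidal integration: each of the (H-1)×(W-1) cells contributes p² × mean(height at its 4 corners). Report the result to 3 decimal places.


height_mm = gray/255 × 1.821; cell vol = 2.82² × mean(4 corners)
unit = 2.82² × 1.821 / (4×255) = 0.0141974 mm³ per gray-sum
row 0: Σ corner-gray over 15 cells = 7738  → 109.8593
row 1: Σ corner-gray over 15 cells = 7164  → 101.7100
row 2: Σ corner-gray over 15 cells = 6921  → 98.2600
row 3: Σ corner-gray over 15 cells = 7070  → 100.3754
row 4: Σ corner-gray over 15 cells = 8268  → 117.3839
row 5: Σ corner-gray over 15 cells = 7707  → 109.4192
row 6: Σ corner-gray over 15 cells = 5841  → 82.9269
row 7: Σ corner-gray over 15 cells = 6668  → 94.6681
row 8: Σ corner-gray over 15 cells = 6464  → 91.7718
row 9: Σ corner-gray over 15 cells = 6302  → 89.4718
Σ rows: total corner-gray = 70143  → 995.8463 mm³

995.846


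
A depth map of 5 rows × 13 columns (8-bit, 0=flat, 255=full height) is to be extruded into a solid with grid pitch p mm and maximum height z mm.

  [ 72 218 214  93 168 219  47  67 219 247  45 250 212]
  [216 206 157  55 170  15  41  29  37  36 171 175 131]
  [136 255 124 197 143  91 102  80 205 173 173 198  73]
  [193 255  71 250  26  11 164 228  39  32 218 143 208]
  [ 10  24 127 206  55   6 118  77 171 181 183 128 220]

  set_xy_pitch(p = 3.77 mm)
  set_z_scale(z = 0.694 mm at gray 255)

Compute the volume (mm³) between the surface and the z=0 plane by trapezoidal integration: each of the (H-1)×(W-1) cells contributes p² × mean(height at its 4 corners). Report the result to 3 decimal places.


height_mm = gray/255 × 0.694; cell vol = 3.77² × mean(4 corners)
unit = 3.77² × 0.694 / (4×255) = 0.00967035 mm³ per gray-sum
row 0: Σ corner-gray over 12 cells = 6389  → 61.7838
row 1: Σ corner-gray over 12 cells = 6222  → 60.1689
row 2: Σ corner-gray over 12 cells = 6966  → 67.3636
row 3: Σ corner-gray over 12 cells = 6057  → 58.5733
Σ rows: total corner-gray = 25634  → 247.8896 mm³

247.890


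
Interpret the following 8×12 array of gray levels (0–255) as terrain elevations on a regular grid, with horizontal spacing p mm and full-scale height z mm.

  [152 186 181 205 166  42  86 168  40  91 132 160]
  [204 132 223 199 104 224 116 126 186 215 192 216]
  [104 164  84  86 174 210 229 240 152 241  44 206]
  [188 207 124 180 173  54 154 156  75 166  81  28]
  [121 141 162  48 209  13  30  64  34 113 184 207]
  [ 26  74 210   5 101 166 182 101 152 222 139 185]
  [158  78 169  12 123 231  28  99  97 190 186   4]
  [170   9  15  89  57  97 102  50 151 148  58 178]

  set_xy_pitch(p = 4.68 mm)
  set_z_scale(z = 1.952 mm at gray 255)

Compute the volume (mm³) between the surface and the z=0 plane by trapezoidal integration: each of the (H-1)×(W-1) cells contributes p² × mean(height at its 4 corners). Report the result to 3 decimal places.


1726.738

height_mm = gray/255 × 1.952; cell vol = 4.68² × mean(4 corners)
unit = 4.68² × 1.952 / (4×255) = 0.0419152 mm³ per gray-sum
row 0: Σ corner-gray over 11 cells = 6760  → 283.3466
row 1: Σ corner-gray over 11 cells = 7412  → 310.6753
row 2: Σ corner-gray over 11 cells = 6514  → 273.0355
row 3: Σ corner-gray over 11 cells = 5280  → 221.3122
row 4: Σ corner-gray over 11 cells = 5239  → 219.5936
row 5: Σ corner-gray over 11 cells = 5503  → 230.6592
row 6: Σ corner-gray over 11 cells = 4488  → 188.1153
Σ rows: total corner-gray = 41196  → 1726.7378 mm³


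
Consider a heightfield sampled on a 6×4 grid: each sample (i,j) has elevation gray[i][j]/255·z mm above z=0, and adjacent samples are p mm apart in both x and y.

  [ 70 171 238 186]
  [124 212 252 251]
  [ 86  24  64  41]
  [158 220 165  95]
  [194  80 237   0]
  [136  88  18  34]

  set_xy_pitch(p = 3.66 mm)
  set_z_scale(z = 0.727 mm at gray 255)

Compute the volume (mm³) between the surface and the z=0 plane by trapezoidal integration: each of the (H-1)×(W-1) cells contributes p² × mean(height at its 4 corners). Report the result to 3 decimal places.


79.914

height_mm = gray/255 × 0.727; cell vol = 3.66² × mean(4 corners)
unit = 3.66² × 0.727 / (4×255) = 0.00954765 mm³ per gray-sum
row 0: Σ corner-gray over 3 cells = 2377  → 22.6948
row 1: Σ corner-gray over 3 cells = 1606  → 15.3335
row 2: Σ corner-gray over 3 cells = 1326  → 12.6602
row 3: Σ corner-gray over 3 cells = 1851  → 17.6727
row 4: Σ corner-gray over 3 cells = 1210  → 11.5527
Σ rows: total corner-gray = 8370  → 79.9138 mm³


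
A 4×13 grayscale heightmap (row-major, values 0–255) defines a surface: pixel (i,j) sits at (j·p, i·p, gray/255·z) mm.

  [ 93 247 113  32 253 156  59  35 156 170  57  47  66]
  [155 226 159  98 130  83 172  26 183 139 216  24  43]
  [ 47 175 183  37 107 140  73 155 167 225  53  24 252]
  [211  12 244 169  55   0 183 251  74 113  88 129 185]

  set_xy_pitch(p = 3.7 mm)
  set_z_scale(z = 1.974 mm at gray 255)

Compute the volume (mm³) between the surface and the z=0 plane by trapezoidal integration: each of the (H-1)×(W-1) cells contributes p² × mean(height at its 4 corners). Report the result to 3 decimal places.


477.293

height_mm = gray/255 × 1.974; cell vol = 3.7² × mean(4 corners)
unit = 3.7² × 1.974 / (4×255) = 0.0264942 mm³ per gray-sum
row 0: Σ corner-gray over 12 cells = 5919  → 156.8190
row 1: Σ corner-gray over 12 cells = 6087  → 161.2701
row 2: Σ corner-gray over 12 cells = 6009  → 159.2035
Σ rows: total corner-gray = 18015  → 477.2926 mm³


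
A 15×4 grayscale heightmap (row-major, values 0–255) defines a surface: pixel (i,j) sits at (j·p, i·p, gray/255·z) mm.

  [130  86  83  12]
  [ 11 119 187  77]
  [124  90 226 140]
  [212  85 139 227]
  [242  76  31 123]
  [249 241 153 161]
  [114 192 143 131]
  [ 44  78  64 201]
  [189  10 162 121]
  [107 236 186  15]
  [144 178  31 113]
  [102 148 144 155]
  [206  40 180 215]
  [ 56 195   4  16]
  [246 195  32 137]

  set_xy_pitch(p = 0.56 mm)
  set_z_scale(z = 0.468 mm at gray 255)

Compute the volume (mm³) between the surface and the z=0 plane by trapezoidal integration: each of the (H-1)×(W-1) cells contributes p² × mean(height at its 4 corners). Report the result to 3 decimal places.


height_mm = gray/255 × 0.468; cell vol = 0.56² × mean(4 corners)
unit = 0.56² × 0.468 / (4×255) = 0.000143887 mm³ per gray-sum
row 0: Σ corner-gray over 3 cells = 1180  → 0.1698
row 1: Σ corner-gray over 3 cells = 1596  → 0.2296
row 2: Σ corner-gray over 3 cells = 1783  → 0.2566
row 3: Σ corner-gray over 3 cells = 1466  → 0.2109
row 4: Σ corner-gray over 3 cells = 1777  → 0.2557
row 5: Σ corner-gray over 3 cells = 2113  → 0.3040
row 6: Σ corner-gray over 3 cells = 1444  → 0.2078
row 7: Σ corner-gray over 3 cells = 1183  → 0.1702
row 8: Σ corner-gray over 3 cells = 1620  → 0.2331
row 9: Σ corner-gray over 3 cells = 1641  → 0.2361
row 10: Σ corner-gray over 3 cells = 1516  → 0.2181
row 11: Σ corner-gray over 3 cells = 1702  → 0.2449
row 12: Σ corner-gray over 3 cells = 1331  → 0.1915
row 13: Σ corner-gray over 3 cells = 1307  → 0.1881
Σ rows: total corner-gray = 21659  → 3.1164 mm³

3.116


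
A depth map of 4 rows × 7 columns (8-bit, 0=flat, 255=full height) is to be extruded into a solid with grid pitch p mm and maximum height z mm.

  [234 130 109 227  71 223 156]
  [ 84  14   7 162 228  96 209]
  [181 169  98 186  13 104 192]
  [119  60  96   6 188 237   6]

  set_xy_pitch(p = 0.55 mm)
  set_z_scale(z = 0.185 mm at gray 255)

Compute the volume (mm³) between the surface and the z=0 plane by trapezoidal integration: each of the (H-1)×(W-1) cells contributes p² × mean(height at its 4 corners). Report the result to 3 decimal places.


height_mm = gray/255 × 0.185; cell vol = 0.55² × mean(4 corners)
unit = 0.55² × 0.185 / (4×255) = 5.48652e-05 mm³ per gray-sum
row 0: Σ corner-gray over 6 cells = 3217  → 0.1765
row 1: Σ corner-gray over 6 cells = 2820  → 0.1547
row 2: Σ corner-gray over 6 cells = 2812  → 0.1543
Σ rows: total corner-gray = 8849  → 0.4855 mm³

0.486


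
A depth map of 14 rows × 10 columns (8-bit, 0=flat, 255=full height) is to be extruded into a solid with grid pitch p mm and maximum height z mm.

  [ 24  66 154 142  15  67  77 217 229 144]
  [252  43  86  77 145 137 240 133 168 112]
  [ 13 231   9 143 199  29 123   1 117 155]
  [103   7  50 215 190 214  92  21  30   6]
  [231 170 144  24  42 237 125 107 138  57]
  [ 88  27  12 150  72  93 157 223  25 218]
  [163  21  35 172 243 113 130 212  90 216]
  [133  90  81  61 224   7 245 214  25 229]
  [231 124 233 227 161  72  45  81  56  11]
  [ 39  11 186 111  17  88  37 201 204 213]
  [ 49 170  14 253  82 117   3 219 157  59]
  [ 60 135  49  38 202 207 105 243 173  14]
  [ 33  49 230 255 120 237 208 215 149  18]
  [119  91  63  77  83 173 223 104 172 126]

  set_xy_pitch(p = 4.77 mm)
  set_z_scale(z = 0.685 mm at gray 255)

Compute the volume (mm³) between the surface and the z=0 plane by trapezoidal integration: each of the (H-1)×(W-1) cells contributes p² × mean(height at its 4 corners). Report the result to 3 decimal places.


height_mm = gray/255 × 0.685; cell vol = 4.77² × mean(4 corners)
unit = 4.77² × 0.685 / (4×255) = 0.0152801 mm³ per gray-sum
row 0: Σ corner-gray over 9 cells = 4524  → 69.1273
row 1: Σ corner-gray over 9 cells = 4294  → 65.6129
row 2: Σ corner-gray over 9 cells = 3619  → 55.2988
row 3: Σ corner-gray over 9 cells = 4009  → 61.2581
row 4: Σ corner-gray over 9 cells = 4086  → 62.4346
row 5: Σ corner-gray over 9 cells = 4235  → 64.7114
row 6: Σ corner-gray over 9 cells = 4667  → 71.3124
row 7: Σ corner-gray over 9 cells = 4496  → 68.6995
row 8: Σ corner-gray over 9 cells = 4202  → 64.2071
row 9: Σ corner-gray over 9 cells = 4100  → 62.6485
row 10: Σ corner-gray over 9 cells = 4516  → 69.0051
row 11: Σ corner-gray over 9 cells = 5355  → 81.8251
row 12: Σ corner-gray over 9 cells = 5194  → 79.3650
Σ rows: total corner-gray = 57297  → 875.5058 mm³

875.506


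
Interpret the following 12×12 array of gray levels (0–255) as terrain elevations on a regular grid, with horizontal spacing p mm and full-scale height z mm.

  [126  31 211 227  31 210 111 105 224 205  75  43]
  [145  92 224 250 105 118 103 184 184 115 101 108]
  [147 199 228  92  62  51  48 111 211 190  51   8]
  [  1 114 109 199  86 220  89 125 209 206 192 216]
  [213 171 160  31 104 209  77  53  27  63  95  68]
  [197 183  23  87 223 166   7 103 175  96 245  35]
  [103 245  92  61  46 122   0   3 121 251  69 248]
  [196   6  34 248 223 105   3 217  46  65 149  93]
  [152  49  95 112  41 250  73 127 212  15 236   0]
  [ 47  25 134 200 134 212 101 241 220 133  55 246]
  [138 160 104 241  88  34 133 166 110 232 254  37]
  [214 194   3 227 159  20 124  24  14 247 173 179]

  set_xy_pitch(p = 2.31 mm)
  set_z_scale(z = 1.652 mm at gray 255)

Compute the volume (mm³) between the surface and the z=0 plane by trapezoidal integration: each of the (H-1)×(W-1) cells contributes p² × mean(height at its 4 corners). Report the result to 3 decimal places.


536.036

height_mm = gray/255 × 1.652; cell vol = 2.31² × mean(4 corners)
unit = 2.31² × 1.652 / (4×255) = 0.00864239 mm³ per gray-sum
row 0: Σ corner-gray over 11 cells = 6234  → 53.8767
row 1: Σ corner-gray over 11 cells = 5846  → 50.5234
row 2: Σ corner-gray over 11 cells = 5956  → 51.4741
row 3: Σ corner-gray over 11 cells = 5576  → 48.1900
row 4: Σ corner-gray over 11 cells = 5109  → 44.1540
row 5: Σ corner-gray over 11 cells = 5219  → 45.1046
row 6: Σ corner-gray over 11 cells = 4852  → 41.9329
row 7: Σ corner-gray over 11 cells = 5053  → 43.6700
row 8: Σ corner-gray over 11 cells = 5775  → 49.9098
row 9: Σ corner-gray over 11 cells = 6422  → 55.5014
row 10: Σ corner-gray over 11 cells = 5982  → 51.6988
Σ rows: total corner-gray = 62024  → 536.0356 mm³


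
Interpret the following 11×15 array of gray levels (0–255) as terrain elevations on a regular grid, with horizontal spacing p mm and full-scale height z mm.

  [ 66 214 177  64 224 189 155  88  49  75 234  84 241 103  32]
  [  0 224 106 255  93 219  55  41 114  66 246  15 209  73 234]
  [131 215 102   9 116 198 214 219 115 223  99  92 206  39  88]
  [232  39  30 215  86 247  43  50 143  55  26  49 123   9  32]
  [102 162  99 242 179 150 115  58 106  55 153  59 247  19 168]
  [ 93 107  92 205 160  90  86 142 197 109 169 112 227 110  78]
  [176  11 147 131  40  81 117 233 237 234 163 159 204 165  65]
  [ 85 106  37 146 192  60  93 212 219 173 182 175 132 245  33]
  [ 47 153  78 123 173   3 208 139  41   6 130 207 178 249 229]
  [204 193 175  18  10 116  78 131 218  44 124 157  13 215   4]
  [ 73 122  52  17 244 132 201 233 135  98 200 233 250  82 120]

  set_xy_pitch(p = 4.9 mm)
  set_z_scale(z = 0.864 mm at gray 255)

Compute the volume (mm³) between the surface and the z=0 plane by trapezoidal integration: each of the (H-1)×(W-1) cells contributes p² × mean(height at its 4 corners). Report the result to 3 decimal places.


1482.489

height_mm = gray/255 × 0.864; cell vol = 4.9² × mean(4 corners)
unit = 4.9² × 0.864 / (4×255) = 0.0203379 mm³ per gray-sum
row 0: Σ corner-gray over 14 cells = 7558  → 153.7137
row 1: Σ corner-gray over 14 cells = 7579  → 154.1408
row 2: Σ corner-gray over 14 cells = 6407  → 130.3048
row 3: Σ corner-gray over 14 cells = 6052  → 123.0849
row 4: Σ corner-gray over 14 cells = 7341  → 149.3004
row 5: Σ corner-gray over 14 cells = 7868  → 160.0185
row 6: Σ corner-gray over 14 cells = 8147  → 165.6927
row 7: Σ corner-gray over 14 cells = 7714  → 156.8864
row 8: Σ corner-gray over 14 cells = 6844  → 139.1925
row 9: Σ corner-gray over 14 cells = 7383  → 150.1546
Σ rows: total corner-gray = 72893  → 1482.4893 mm³


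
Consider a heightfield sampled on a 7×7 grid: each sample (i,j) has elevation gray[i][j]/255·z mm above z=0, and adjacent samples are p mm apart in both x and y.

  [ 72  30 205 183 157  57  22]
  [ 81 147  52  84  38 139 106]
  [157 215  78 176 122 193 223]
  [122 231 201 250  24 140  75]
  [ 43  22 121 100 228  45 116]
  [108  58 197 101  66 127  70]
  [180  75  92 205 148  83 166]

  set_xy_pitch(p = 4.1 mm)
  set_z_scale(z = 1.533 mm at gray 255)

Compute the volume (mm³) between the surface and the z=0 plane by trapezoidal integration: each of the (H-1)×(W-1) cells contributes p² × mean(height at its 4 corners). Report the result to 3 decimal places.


height_mm = gray/255 × 1.533; cell vol = 4.1² × mean(4 corners)
unit = 4.1² × 1.533 / (4×255) = 0.0252644 mm³ per gray-sum
row 0: Σ corner-gray over 6 cells = 2465  → 62.2768
row 1: Σ corner-gray over 6 cells = 3055  → 77.1829
row 2: Σ corner-gray over 6 cells = 3837  → 96.9397
row 3: Σ corner-gray over 6 cells = 3080  → 77.8145
row 4: Σ corner-gray over 6 cells = 2467  → 62.3274
row 5: Σ corner-gray over 6 cells = 2828  → 71.4478
Σ rows: total corner-gray = 17732  → 447.9891 mm³

447.989


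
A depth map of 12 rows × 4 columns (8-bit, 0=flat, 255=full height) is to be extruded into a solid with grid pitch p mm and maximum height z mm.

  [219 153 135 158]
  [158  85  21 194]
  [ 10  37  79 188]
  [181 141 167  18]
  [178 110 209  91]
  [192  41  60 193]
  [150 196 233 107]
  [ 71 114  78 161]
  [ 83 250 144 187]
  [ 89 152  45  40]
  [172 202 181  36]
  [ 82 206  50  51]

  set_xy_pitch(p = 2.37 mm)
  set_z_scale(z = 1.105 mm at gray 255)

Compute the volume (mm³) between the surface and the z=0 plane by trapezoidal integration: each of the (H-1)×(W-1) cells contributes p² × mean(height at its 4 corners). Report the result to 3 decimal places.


height_mm = gray/255 × 1.105; cell vol = 2.37² × mean(4 corners)
unit = 2.37² × 1.105 / (4×255) = 0.00608498 mm³ per gray-sum
row 0: Σ corner-gray over 3 cells = 1517  → 9.2309
row 1: Σ corner-gray over 3 cells = 994  → 6.0485
row 2: Σ corner-gray over 3 cells = 1245  → 7.5758
row 3: Σ corner-gray over 3 cells = 1722  → 10.4783
row 4: Σ corner-gray over 3 cells = 1494  → 9.0910
row 5: Σ corner-gray over 3 cells = 1702  → 10.3566
row 6: Σ corner-gray over 3 cells = 1731  → 10.5331
row 7: Σ corner-gray over 3 cells = 1674  → 10.1862
row 8: Σ corner-gray over 3 cells = 1581  → 9.6203
row 9: Σ corner-gray over 3 cells = 1497  → 9.1092
row 10: Σ corner-gray over 3 cells = 1619  → 9.8516
Σ rows: total corner-gray = 16776  → 102.0815 mm³

102.082


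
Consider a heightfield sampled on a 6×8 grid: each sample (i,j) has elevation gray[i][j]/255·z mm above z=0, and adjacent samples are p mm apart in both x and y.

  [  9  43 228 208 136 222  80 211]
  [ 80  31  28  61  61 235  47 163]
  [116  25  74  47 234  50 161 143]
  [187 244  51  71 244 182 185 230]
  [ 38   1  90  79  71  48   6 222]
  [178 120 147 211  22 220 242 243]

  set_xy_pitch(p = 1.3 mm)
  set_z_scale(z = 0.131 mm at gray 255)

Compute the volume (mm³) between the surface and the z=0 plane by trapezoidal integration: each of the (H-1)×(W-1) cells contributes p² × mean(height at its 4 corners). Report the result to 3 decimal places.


3.486

height_mm = gray/255 × 0.131; cell vol = 1.3² × mean(4 corners)
unit = 1.3² × 0.131 / (4×255) = 0.000217049 mm³ per gray-sum
row 0: Σ corner-gray over 7 cells = 3223  → 0.6995
row 1: Σ corner-gray over 7 cells = 2610  → 0.5665
row 2: Σ corner-gray over 7 cells = 3812  → 0.8274
row 3: Σ corner-gray over 7 cells = 3221  → 0.6991
row 4: Σ corner-gray over 7 cells = 3195  → 0.6935
Σ rows: total corner-gray = 16061  → 3.4860 mm³


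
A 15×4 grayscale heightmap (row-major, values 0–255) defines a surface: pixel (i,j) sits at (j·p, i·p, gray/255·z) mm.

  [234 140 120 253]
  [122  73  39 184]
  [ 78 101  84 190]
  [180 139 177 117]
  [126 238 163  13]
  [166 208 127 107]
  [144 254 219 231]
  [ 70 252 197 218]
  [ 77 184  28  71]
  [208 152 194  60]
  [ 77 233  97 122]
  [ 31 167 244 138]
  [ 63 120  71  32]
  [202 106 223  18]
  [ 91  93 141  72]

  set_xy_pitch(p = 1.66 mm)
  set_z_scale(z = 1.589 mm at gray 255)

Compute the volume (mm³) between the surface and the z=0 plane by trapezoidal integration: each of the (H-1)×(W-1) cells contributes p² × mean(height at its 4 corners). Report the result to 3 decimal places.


height_mm = gray/255 × 1.589; cell vol = 1.66² × mean(4 corners)
unit = 1.66² × 1.589 / (4×255) = 0.00429279 mm³ per gray-sum
row 0: Σ corner-gray over 3 cells = 1537  → 6.5980
row 1: Σ corner-gray over 3 cells = 1168  → 5.0140
row 2: Σ corner-gray over 3 cells = 1567  → 6.7268
row 3: Σ corner-gray over 3 cells = 1870  → 8.0275
row 4: Σ corner-gray over 3 cells = 1884  → 8.0876
row 5: Σ corner-gray over 3 cells = 2264  → 9.7189
row 6: Σ corner-gray over 3 cells = 2507  → 10.7620
row 7: Σ corner-gray over 3 cells = 1758  → 7.5467
row 8: Σ corner-gray over 3 cells = 1532  → 6.5766
row 9: Σ corner-gray over 3 cells = 1819  → 7.8086
row 10: Σ corner-gray over 3 cells = 1850  → 7.9417
row 11: Σ corner-gray over 3 cells = 1468  → 6.3018
row 12: Σ corner-gray over 3 cells = 1355  → 5.8167
row 13: Σ corner-gray over 3 cells = 1509  → 6.4778
Σ rows: total corner-gray = 24088  → 103.4048 mm³

103.405


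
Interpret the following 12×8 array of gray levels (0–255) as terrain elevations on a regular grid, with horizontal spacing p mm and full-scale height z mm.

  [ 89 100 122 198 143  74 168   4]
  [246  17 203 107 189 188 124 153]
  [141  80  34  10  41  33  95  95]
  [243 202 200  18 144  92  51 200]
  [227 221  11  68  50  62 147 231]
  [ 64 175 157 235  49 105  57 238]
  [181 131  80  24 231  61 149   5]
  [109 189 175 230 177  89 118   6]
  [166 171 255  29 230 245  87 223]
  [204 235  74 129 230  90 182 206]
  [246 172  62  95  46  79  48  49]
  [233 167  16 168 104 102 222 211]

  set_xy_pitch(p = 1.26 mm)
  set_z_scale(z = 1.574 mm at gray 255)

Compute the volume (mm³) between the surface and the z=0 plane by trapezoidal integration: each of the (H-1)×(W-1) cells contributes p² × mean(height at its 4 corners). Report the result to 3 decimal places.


height_mm = gray/255 × 1.574; cell vol = 1.26² × mean(4 corners)
unit = 1.26² × 1.574 / (4×255) = 0.00244988 mm³ per gray-sum
row 0: Σ corner-gray over 7 cells = 3758  → 9.2067
row 1: Σ corner-gray over 7 cells = 2877  → 7.0483
row 2: Σ corner-gray over 7 cells = 2679  → 6.5632
row 3: Σ corner-gray over 7 cells = 3433  → 8.4105
row 4: Σ corner-gray over 7 cells = 3434  → 8.4129
row 5: Σ corner-gray over 7 cells = 3396  → 8.3198
row 6: Σ corner-gray over 7 cells = 3609  → 8.8416
row 7: Σ corner-gray over 7 cells = 4494  → 11.0098
row 8: Σ corner-gray over 7 cells = 4713  → 11.5463
row 9: Σ corner-gray over 7 cells = 3589  → 8.7926
row 10: Σ corner-gray over 7 cells = 3301  → 8.0871
Σ rows: total corner-gray = 39283  → 96.2388 mm³

96.239


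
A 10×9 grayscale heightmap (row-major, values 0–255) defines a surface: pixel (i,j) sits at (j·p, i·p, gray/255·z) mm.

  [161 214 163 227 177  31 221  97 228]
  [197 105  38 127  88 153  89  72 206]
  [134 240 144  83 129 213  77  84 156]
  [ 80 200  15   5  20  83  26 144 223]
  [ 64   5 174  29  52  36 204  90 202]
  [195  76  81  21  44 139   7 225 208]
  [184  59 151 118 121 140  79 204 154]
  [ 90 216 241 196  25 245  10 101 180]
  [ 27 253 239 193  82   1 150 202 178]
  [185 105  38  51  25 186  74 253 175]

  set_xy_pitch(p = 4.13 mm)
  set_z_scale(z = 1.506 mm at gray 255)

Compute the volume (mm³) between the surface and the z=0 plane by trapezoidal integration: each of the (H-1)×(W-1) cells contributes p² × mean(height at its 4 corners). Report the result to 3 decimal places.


height_mm = gray/255 × 1.506; cell vol = 4.13² × mean(4 corners)
unit = 4.13² × 1.506 / (4×255) = 0.025184 mm³ per gray-sum
row 0: Σ corner-gray over 8 cells = 4396  → 110.7089
row 1: Σ corner-gray over 8 cells = 3977  → 100.1568
row 2: Σ corner-gray over 8 cells = 3519  → 88.6225
row 3: Σ corner-gray over 8 cells = 2735  → 68.8783
row 4: Σ corner-gray over 8 cells = 3035  → 76.4335
row 5: Σ corner-gray over 8 cells = 3671  → 92.4505
row 6: Σ corner-gray over 8 cells = 4420  → 111.3133
row 7: Σ corner-gray over 8 cells = 4783  → 120.4551
row 8: Σ corner-gray over 8 cells = 4269  → 107.5105
Σ rows: total corner-gray = 34805  → 876.5295 mm³

876.530


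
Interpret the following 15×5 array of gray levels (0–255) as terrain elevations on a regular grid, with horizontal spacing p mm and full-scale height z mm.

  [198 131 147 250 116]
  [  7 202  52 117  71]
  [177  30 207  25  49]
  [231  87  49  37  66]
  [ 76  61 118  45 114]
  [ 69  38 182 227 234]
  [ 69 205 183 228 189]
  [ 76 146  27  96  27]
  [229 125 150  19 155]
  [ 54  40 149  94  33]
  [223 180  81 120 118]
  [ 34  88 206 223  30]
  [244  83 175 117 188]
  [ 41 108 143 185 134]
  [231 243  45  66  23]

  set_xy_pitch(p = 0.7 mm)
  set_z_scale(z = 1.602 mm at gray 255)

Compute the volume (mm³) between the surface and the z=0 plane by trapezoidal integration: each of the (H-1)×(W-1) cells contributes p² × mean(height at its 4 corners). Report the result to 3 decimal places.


height_mm = gray/255 × 1.602; cell vol = 0.7² × mean(4 corners)
unit = 0.7² × 1.602 / (4×255) = 0.000769588 mm³ per gray-sum
row 0: Σ corner-gray over 4 cells = 2190  → 1.6854
row 1: Σ corner-gray over 4 cells = 1570  → 1.2083
row 2: Σ corner-gray over 4 cells = 1393  → 1.0720
row 3: Σ corner-gray over 4 cells = 1281  → 0.9858
row 4: Σ corner-gray over 4 cells = 1835  → 1.4122
row 5: Σ corner-gray over 4 cells = 2687  → 2.0679
row 6: Σ corner-gray over 4 cells = 2131  → 1.6400
row 7: Σ corner-gray over 4 cells = 1613  → 1.2413
row 8: Σ corner-gray over 4 cells = 1625  → 1.2506
row 9: Σ corner-gray over 4 cells = 1756  → 1.3514
row 10: Σ corner-gray over 4 cells = 2201  → 1.6939
row 11: Σ corner-gray over 4 cells = 2280  → 1.7547
row 12: Σ corner-gray over 4 cells = 2229  → 1.7154
row 13: Σ corner-gray over 4 cells = 2009  → 1.5461
Σ rows: total corner-gray = 26800  → 20.6250 mm³

20.625


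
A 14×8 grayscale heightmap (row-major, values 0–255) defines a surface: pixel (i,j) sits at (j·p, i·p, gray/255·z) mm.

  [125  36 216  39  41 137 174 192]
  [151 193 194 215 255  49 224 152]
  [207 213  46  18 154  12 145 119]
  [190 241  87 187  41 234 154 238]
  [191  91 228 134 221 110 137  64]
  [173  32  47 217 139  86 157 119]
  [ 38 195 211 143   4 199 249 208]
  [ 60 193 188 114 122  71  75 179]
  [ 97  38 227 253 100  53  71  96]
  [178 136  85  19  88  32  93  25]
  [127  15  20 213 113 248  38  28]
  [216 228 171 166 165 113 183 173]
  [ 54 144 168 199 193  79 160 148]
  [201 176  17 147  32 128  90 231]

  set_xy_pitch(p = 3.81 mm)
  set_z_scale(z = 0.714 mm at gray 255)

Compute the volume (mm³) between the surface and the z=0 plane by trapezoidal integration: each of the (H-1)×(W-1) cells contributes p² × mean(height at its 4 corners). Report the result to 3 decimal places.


height_mm = gray/255 × 0.714; cell vol = 3.81² × mean(4 corners)
unit = 3.81² × 0.714 / (4×255) = 0.0101613 mm³ per gray-sum
row 0: Σ corner-gray over 7 cells = 4166  → 42.3319
row 1: Σ corner-gray over 7 cells = 4065  → 41.3056
row 2: Σ corner-gray over 7 cells = 3818  → 38.7957
row 3: Σ corner-gray over 7 cells = 4413  → 44.8417
row 4: Σ corner-gray over 7 cells = 3745  → 38.0540
row 5: Σ corner-gray over 7 cells = 3896  → 39.5883
row 6: Σ corner-gray over 7 cells = 4013  → 40.7772
row 7: Σ corner-gray over 7 cells = 3442  → 34.9751
row 8: Σ corner-gray over 7 cells = 2786  → 28.3093
row 9: Σ corner-gray over 7 cells = 2558  → 25.9925
row 10: Σ corner-gray over 7 cells = 3890  → 39.5273
row 11: Σ corner-gray over 7 cells = 4529  → 46.0204
row 12: Σ corner-gray over 7 cells = 3700  → 37.5967
Σ rows: total corner-gray = 49021  → 498.1156 mm³

498.116
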